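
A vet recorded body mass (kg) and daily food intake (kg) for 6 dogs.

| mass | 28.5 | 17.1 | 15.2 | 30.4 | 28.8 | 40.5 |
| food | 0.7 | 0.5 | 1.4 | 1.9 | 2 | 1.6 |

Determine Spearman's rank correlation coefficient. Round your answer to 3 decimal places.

0.600

Rank mass: 3, 2, 1, 5, 4, 6
Rank food: 2, 1, 3, 5, 6, 4
d = rank(mass) − rank(food): 1, 1, -2, 0, -2, 2; Σd² = 14
ρ = 1 − 6Σd² / [n(n²−1)] = 1 − 6×14 / (6×35) = 1 − 84/210 ≈ 0.600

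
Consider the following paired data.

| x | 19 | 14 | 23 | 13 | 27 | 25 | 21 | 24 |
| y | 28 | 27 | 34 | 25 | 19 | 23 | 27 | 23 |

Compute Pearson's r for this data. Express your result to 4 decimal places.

n = 8, Σx = 166, Σy = 206, Σx² = 3626, Σy² = 5442, Σxy = 4224
nΣxy − ΣxΣy = 33792 − 34196 = -404
nΣx² − (Σx)² = 29008 − 27556 = 1452; nΣy² − (Σy)² = 43536 − 42436 = 1100
r = -404 / √(1452 × 1100) = -404 / 1263.8038 ≈ -0.3197

-0.3197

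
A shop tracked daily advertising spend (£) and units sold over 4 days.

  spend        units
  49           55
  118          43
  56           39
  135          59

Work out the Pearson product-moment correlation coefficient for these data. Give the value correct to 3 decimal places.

n = 4, Σx = 358, Σy = 196, Σx² = 37686, Σy² = 9876, Σxy = 17918
nΣxy − ΣxΣy = 71672 − 70168 = 1504
nΣx² − (Σx)² = 150744 − 128164 = 22580; nΣy² − (Σy)² = 39504 − 38416 = 1088
r = 1504 / √(22580 × 1088) = 1504 / 4956.5149 ≈ 0.303

0.303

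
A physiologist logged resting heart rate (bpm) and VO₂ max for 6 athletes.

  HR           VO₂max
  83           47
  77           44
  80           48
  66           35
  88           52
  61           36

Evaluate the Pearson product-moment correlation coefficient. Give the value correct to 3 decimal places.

0.970

n = 6, Σx = 455, Σy = 262, Σx² = 35039, Σy² = 11674, Σxy = 20211
nΣxy − ΣxΣy = 121266 − 119210 = 2056
nΣx² − (Σx)² = 210234 − 207025 = 3209; nΣy² − (Σy)² = 70044 − 68644 = 1400
r = 2056 / √(3209 × 1400) = 2056 / 2119.5754 ≈ 0.970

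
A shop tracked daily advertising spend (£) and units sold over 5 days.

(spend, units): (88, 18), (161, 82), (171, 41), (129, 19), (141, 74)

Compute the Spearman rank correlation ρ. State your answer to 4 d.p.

Rank spend: 1, 4, 5, 2, 3
Rank units: 1, 5, 3, 2, 4
d = rank(spend) − rank(units): 0, -1, 2, 0, -1; Σd² = 6
ρ = 1 − 6Σd² / [n(n²−1)] = 1 − 6×6 / (5×24) = 1 − 36/120 ≈ 0.7000

0.7000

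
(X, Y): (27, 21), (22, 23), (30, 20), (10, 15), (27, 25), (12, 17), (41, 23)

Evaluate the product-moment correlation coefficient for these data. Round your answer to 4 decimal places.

0.7386

n = 7, ΣX = 169, ΣY = 144, ΣX² = 4767, ΣY² = 3038, ΣXY = 3645
nΣXY − ΣXΣY = 25515 − 24336 = 1179
nΣX² − (ΣX)² = 33369 − 28561 = 4808; nΣY² − (ΣY)² = 21266 − 20736 = 530
r = 1179 / √(4808 × 530) = 1179 / 1596.3208 ≈ 0.7386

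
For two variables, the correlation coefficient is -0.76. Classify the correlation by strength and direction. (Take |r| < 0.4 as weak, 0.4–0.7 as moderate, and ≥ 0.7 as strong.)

strong negative

r = -0.76 < 0 so the relationship is negative.
|r| = 0.76, which falls in the strong range.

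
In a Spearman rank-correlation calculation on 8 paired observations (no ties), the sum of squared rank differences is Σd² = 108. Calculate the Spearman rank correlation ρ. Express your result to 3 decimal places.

ρ = 1 − 6Σd² / [n(n²−1)] = 1 − 6×108 / (8×63)
  = 1 − 648/504 = 1 − 1.2857 ≈ -0.286

-0.286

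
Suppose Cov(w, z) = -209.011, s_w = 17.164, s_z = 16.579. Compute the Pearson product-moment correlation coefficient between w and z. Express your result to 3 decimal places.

-0.735

r = Cov(w,z) / (s_w · s_z) = -209.011 / (17.164 × 16.579)
  = -209.011 / 284.5620 ≈ -0.735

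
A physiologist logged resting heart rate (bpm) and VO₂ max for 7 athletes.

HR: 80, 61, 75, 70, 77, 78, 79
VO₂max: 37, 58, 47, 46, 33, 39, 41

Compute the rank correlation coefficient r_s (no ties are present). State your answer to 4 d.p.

Rank HR: 7, 1, 3, 2, 4, 5, 6
Rank VO₂max: 2, 7, 6, 5, 1, 3, 4
d = rank(HR) − rank(VO₂max): 5, -6, -3, -3, 3, 2, 2; Σd² = 96
ρ = 1 − 6Σd² / [n(n²−1)] = 1 − 6×96 / (7×48) = 1 − 576/336 ≈ -0.7143

-0.7143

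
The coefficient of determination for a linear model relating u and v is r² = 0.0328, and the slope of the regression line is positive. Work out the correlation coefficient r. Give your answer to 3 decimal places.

|r| = √0.0328 = 0.181
The association is positive, so r = 0.181.

0.181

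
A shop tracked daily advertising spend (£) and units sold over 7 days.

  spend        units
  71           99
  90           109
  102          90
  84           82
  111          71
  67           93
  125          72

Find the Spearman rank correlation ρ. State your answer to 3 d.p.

Rank spend: 2, 4, 5, 3, 6, 1, 7
Rank units: 6, 7, 4, 3, 1, 5, 2
d = rank(spend) − rank(units): -4, -3, 1, 0, 5, -4, 5; Σd² = 92
ρ = 1 − 6Σd² / [n(n²−1)] = 1 − 6×92 / (7×48) = 1 − 552/336 ≈ -0.643

-0.643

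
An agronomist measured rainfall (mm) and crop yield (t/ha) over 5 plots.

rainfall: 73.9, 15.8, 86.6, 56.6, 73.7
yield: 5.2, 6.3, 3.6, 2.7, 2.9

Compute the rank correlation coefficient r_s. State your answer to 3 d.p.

-0.100

Rank rainfall: 4, 1, 5, 2, 3
Rank yield: 4, 5, 3, 1, 2
d = rank(rainfall) − rank(yield): 0, -4, 2, 1, 1; Σd² = 22
ρ = 1 − 6Σd² / [n(n²−1)] = 1 − 6×22 / (5×24) = 1 − 132/120 ≈ -0.100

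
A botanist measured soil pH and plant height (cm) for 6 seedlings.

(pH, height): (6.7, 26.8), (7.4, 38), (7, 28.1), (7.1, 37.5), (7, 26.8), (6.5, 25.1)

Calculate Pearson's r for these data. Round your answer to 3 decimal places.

0.821

n = 6, Σx = 41.7, Σy = 182.3, Σx² = 290.31, Σy² = 5706.35, Σxy = 1274.46
nΣxy − ΣxΣy = 7646.76 − 7601.91 = 44.85
nΣx² − (Σx)² = 1741.86 − 1738.89 = 2.97; nΣy² − (Σy)² = 34238.1 − 33233.29 = 1004.81
r = 44.85 / √(2.97 × 1004.81) = 44.85 / 54.6286 ≈ 0.821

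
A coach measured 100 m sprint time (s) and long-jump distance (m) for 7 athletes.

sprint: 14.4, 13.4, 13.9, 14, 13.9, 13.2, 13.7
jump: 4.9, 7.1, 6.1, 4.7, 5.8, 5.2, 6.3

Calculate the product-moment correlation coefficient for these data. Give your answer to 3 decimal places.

n = 7, Σx = 96.5, Σy = 40.1, Σx² = 1331.27, Σy² = 234.09, Σxy = 551.86
nΣxy − ΣxΣy = 3863.02 − 3869.65 = -6.63
nΣx² − (Σx)² = 9318.89 − 9312.25 = 6.64; nΣy² − (Σy)² = 1638.63 − 1608.01 = 30.62
r = -6.63 / √(6.64 × 30.62) = -6.63 / 14.2589 ≈ -0.465

-0.465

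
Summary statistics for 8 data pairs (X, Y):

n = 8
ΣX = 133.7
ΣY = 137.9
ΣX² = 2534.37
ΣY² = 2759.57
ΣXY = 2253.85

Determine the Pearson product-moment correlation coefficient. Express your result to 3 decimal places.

r = (nΣXY − ΣXΣY) / √[(nΣX² − (ΣX)²)(nΣY² − (ΣY)²)]
Numerator: 8×2253.85 − 133.7×137.9 = -406.43
Denominator: √[(20274.96 − 17875.69)(22076.56 − 19016.41)] = √[2399.27 × 3060.15] = 2709.6358
r = -406.43 / 2709.6358 ≈ -0.150

-0.150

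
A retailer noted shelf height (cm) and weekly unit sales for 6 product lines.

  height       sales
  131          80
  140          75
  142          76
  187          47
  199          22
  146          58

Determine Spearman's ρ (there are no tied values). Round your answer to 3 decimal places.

Rank height: 1, 2, 3, 5, 6, 4
Rank sales: 6, 4, 5, 2, 1, 3
d = rank(height) − rank(sales): -5, -2, -2, 3, 5, 1; Σd² = 68
ρ = 1 − 6Σd² / [n(n²−1)] = 1 − 6×68 / (6×35) = 1 − 408/210 ≈ -0.943

-0.943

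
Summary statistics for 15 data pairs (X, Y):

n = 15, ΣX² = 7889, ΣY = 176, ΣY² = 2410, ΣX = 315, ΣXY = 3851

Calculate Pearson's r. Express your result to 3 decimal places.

r = (nΣXY − ΣXΣY) / √[(nΣX² − (ΣX)²)(nΣY² − (ΣY)²)]
Numerator: 15×3851 − 315×176 = 2325
Denominator: √[(118335 − 99225)(36150 − 30976)] = √[19110 × 5174] = 9943.5979
r = 2325 / 9943.5979 ≈ 0.234

0.234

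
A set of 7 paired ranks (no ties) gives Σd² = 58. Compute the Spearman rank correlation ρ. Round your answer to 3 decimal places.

-0.036

ρ = 1 − 6Σd² / [n(n²−1)] = 1 − 6×58 / (7×48)
  = 1 − 348/336 = 1 − 1.0357 ≈ -0.036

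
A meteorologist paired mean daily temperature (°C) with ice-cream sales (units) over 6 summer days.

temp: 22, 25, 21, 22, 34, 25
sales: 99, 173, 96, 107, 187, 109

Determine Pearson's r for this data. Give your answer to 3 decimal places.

n = 6, Σx = 149, Σy = 771, Σx² = 3815, Σy² = 107245, Σxy = 19956
nΣxy − ΣxΣy = 119736 − 114879 = 4857
nΣx² − (Σx)² = 22890 − 22201 = 689; nΣy² − (Σy)² = 643470 − 594441 = 49029
r = 4857 / √(689 × 49029) = 4857 / 5812.1408 ≈ 0.836

0.836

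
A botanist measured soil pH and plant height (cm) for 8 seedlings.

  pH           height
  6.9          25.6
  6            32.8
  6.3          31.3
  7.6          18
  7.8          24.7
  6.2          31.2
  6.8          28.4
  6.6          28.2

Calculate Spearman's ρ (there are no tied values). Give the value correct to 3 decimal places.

Rank pH: 6, 1, 3, 7, 8, 2, 5, 4
Rank height: 3, 8, 7, 1, 2, 6, 5, 4
d = rank(pH) − rank(height): 3, -7, -4, 6, 6, -4, 0, 0; Σd² = 162
ρ = 1 − 6Σd² / [n(n²−1)] = 1 − 6×162 / (8×63) = 1 − 972/504 ≈ -0.929

-0.929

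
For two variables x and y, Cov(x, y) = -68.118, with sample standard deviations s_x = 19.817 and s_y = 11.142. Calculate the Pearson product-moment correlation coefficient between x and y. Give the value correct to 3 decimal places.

r = Cov(x,y) / (s_x · s_y) = -68.118 / (19.817 × 11.142)
  = -68.118 / 220.8010 ≈ -0.309

-0.309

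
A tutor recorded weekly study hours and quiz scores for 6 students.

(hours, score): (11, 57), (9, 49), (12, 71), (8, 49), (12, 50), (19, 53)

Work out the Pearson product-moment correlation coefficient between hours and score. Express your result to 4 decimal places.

n = 6, Σx = 71, Σy = 329, Σx² = 915, Σy² = 18401, Σxy = 3919
nΣxy − ΣxΣy = 23514 − 23359 = 155
nΣx² − (Σx)² = 5490 − 5041 = 449; nΣy² − (Σy)² = 110406 − 108241 = 2165
r = 155 / √(449 × 2165) = 155 / 985.9437 ≈ 0.1572

0.1572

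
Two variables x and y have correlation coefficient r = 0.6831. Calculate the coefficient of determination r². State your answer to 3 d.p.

0.467

r² = (0.6831)² = 0.467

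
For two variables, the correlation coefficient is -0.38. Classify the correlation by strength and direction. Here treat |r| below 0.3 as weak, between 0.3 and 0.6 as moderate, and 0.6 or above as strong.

moderate negative

r = -0.38 < 0 so the relationship is negative.
|r| = 0.38, which falls in the moderate range.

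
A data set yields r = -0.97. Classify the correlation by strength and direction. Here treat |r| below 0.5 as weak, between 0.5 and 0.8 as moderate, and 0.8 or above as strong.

r = -0.97 < 0 so the relationship is negative.
|r| = 0.97, which falls in the strong range.

strong negative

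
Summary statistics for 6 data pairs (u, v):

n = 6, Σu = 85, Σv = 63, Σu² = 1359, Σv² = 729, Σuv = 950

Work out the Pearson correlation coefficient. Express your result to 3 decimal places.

r = (nΣuv − ΣuΣv) / √[(nΣu² − (Σu)²)(nΣv² − (Σv)²)]
Numerator: 6×950 − 85×63 = 345
Denominator: √[(8154 − 7225)(4374 − 3969)] = √[929 × 405] = 613.3881
r = 345 / 613.3881 ≈ 0.562

0.562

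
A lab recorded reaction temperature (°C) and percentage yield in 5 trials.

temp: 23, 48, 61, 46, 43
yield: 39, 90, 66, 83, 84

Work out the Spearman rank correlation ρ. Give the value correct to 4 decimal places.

0.3000

Rank temp: 1, 4, 5, 3, 2
Rank yield: 1, 5, 2, 3, 4
d = rank(temp) − rank(yield): 0, -1, 3, 0, -2; Σd² = 14
ρ = 1 − 6Σd² / [n(n²−1)] = 1 − 6×14 / (5×24) = 1 − 84/120 ≈ 0.3000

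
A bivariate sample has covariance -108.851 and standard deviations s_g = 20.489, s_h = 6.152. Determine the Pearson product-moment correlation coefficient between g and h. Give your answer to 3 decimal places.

r = Cov(g,h) / (s_g · s_h) = -108.851 / (20.489 × 6.152)
  = -108.851 / 126.0483 ≈ -0.864

-0.864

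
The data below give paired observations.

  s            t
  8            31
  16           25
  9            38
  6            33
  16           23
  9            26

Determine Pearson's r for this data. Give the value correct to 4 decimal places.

-0.7195

n = 6, Σs = 64, Σt = 176, Σs² = 774, Σt² = 5324, Σst = 1790
nΣst − ΣsΣt = 10740 − 11264 = -524
nΣs² − (Σs)² = 4644 − 4096 = 548; nΣt² − (Σt)² = 31944 − 30976 = 968
r = -524 / √(548 × 968) = -524 / 728.3296 ≈ -0.7195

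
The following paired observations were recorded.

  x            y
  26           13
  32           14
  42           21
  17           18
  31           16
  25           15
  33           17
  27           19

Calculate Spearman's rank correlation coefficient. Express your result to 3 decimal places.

0.286

Rank x: 3, 6, 8, 1, 5, 2, 7, 4
Rank y: 1, 2, 8, 6, 4, 3, 5, 7
d = rank(x) − rank(y): 2, 4, 0, -5, 1, -1, 2, -3; Σd² = 60
ρ = 1 − 6Σd² / [n(n²−1)] = 1 − 6×60 / (8×63) = 1 − 360/504 ≈ 0.286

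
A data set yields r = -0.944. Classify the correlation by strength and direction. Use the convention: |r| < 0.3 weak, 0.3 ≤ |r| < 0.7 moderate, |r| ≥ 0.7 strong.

r = -0.944 < 0 so the relationship is negative.
|r| = 0.944, which falls in the strong range.

strong negative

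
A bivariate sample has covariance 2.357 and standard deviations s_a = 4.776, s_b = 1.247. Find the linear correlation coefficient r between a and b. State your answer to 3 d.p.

0.396

r = Cov(a,b) / (s_a · s_b) = 2.357 / (4.776 × 1.247)
  = 2.357 / 5.9557 ≈ 0.396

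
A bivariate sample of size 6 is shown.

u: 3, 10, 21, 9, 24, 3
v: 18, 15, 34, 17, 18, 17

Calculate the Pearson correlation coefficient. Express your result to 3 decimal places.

0.528

n = 6, Σu = 70, Σv = 119, Σu² = 1216, Σv² = 2607, Σuv = 1554
nΣuv − ΣuΣv = 9324 − 8330 = 994
nΣu² − (Σu)² = 7296 − 4900 = 2396; nΣv² − (Σv)² = 15642 − 14161 = 1481
r = 994 / √(2396 × 1481) = 994 / 1883.7399 ≈ 0.528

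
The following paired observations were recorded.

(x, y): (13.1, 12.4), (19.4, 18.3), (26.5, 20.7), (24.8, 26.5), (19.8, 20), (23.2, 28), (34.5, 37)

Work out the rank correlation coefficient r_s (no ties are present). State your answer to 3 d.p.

0.857

Rank x: 1, 2, 6, 5, 3, 4, 7
Rank y: 1, 2, 4, 5, 3, 6, 7
d = rank(x) − rank(y): 0, 0, 2, 0, 0, -2, 0; Σd² = 8
ρ = 1 − 6Σd² / [n(n²−1)] = 1 − 6×8 / (7×48) = 1 − 48/336 ≈ 0.857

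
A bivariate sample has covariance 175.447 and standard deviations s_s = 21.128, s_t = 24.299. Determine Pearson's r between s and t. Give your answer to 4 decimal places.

r = Cov(s,t) / (s_s · s_t) = 175.447 / (21.128 × 24.299)
  = 175.447 / 513.3893 ≈ 0.3417

0.3417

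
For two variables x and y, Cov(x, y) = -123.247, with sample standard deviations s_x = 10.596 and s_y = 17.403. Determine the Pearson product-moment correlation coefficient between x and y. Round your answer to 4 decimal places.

-0.6684

r = Cov(x,y) / (s_x · s_y) = -123.247 / (10.596 × 17.403)
  = -123.247 / 184.4022 ≈ -0.6684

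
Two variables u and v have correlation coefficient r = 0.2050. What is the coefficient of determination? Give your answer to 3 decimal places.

0.042

r² = (0.2050)² = 0.042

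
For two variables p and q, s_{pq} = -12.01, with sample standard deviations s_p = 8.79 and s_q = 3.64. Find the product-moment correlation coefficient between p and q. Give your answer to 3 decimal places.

r = Cov(p,q) / (s_p · s_q) = -12.01 / (8.79 × 3.64)
  = -12.01 / 31.9956 ≈ -0.375

-0.375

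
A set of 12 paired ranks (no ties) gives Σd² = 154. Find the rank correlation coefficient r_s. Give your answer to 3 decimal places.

ρ = 1 − 6Σd² / [n(n²−1)] = 1 − 6×154 / (12×143)
  = 1 − 924/1716 = 1 − 0.5385 ≈ 0.462

0.462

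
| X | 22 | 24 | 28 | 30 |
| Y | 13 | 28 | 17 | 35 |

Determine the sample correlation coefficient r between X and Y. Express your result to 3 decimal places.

n = 4, ΣX = 104, ΣY = 93, ΣX² = 2744, ΣY² = 2467, ΣXY = 2484
nΣXY − ΣXΣY = 9936 − 9672 = 264
nΣX² − (ΣX)² = 10976 − 10816 = 160; nΣY² − (ΣY)² = 9868 − 8649 = 1219
r = 264 / √(160 × 1219) = 264 / 441.6333 ≈ 0.598

0.598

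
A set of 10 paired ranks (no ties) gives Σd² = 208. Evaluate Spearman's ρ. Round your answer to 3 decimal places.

ρ = 1 − 6Σd² / [n(n²−1)] = 1 − 6×208 / (10×99)
  = 1 − 1248/990 = 1 − 1.2606 ≈ -0.261

-0.261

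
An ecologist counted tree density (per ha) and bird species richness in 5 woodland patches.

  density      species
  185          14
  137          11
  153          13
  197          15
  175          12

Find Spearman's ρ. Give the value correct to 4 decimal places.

Rank density: 4, 1, 2, 5, 3
Rank species: 4, 1, 3, 5, 2
d = rank(density) − rank(species): 0, 0, -1, 0, 1; Σd² = 2
ρ = 1 − 6Σd² / [n(n²−1)] = 1 − 6×2 / (5×24) = 1 − 12/120 ≈ 0.9000

0.9000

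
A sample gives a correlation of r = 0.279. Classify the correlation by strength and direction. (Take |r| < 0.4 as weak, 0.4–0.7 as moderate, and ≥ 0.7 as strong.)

weak positive

r = 0.279 > 0 so the relationship is positive.
|r| = 0.279, which falls in the weak range.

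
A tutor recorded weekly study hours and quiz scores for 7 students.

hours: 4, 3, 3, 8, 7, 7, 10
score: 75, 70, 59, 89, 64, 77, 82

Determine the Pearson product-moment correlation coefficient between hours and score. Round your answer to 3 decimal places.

0.656

n = 7, Σx = 42, Σy = 516, Σx² = 296, Σy² = 38676, Σxy = 3206
nΣxy − ΣxΣy = 22442 − 21672 = 770
nΣx² − (Σx)² = 2072 − 1764 = 308; nΣy² − (Σy)² = 270732 − 266256 = 4476
r = 770 / √(308 × 4476) = 770 / 1174.1414 ≈ 0.656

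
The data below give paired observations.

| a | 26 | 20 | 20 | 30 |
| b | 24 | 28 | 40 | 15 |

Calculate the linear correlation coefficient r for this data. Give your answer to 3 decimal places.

-0.879

n = 4, Σa = 96, Σb = 107, Σa² = 2376, Σb² = 3185, Σab = 2434
nΣab − ΣaΣb = 9736 − 10272 = -536
nΣa² − (Σa)² = 9504 − 9216 = 288; nΣb² − (Σb)² = 12740 − 11449 = 1291
r = -536 / √(288 × 1291) = -536 / 609.7606 ≈ -0.879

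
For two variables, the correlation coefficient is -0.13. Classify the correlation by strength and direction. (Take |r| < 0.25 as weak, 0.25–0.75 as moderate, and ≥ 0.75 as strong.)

r = -0.13 < 0 so the relationship is negative.
|r| = 0.13, which falls in the weak range.

weak negative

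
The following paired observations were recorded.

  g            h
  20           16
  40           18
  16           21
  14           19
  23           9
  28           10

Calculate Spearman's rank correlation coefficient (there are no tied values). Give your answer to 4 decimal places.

Rank g: 3, 6, 2, 1, 4, 5
Rank h: 3, 4, 6, 5, 1, 2
d = rank(g) − rank(h): 0, 2, -4, -4, 3, 3; Σd² = 54
ρ = 1 − 6Σd² / [n(n²−1)] = 1 − 6×54 / (6×35) = 1 − 324/210 ≈ -0.5429

-0.5429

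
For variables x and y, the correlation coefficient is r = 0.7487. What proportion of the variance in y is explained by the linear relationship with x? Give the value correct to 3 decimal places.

r² = (0.7487)² = 0.561

0.561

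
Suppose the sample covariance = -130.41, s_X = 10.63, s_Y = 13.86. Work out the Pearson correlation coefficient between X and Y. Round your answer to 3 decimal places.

r = Cov(X,Y) / (s_X · s_Y) = -130.41 / (10.63 × 13.86)
  = -130.41 / 147.3318 ≈ -0.885

-0.885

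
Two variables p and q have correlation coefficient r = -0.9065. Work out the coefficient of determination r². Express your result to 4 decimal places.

0.8217

r² = (-0.9065)² = 0.8217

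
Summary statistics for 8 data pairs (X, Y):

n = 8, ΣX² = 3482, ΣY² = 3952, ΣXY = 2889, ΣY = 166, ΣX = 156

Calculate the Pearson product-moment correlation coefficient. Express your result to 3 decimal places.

r = (nΣXY − ΣXΣY) / √[(nΣX² − (ΣX)²)(nΣY² − (ΣY)²)]
Numerator: 8×2889 − 156×166 = -2784
Denominator: √[(27856 − 24336)(31616 − 27556)] = √[3520 × 4060] = 3780.3704
r = -2784 / 3780.3704 ≈ -0.736

-0.736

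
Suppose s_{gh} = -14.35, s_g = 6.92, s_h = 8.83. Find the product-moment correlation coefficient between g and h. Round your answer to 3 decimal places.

-0.235

r = Cov(g,h) / (s_g · s_h) = -14.35 / (6.92 × 8.83)
  = -14.35 / 61.1036 ≈ -0.235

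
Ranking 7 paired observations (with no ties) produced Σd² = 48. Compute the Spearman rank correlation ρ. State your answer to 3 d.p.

ρ = 1 − 6Σd² / [n(n²−1)] = 1 − 6×48 / (7×48)
  = 1 − 288/336 = 1 − 0.8571 ≈ 0.143

0.143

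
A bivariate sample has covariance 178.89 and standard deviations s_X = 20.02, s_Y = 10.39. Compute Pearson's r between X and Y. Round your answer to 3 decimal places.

r = Cov(X,Y) / (s_X · s_Y) = 178.89 / (20.02 × 10.39)
  = 178.89 / 208.0078 ≈ 0.860

0.860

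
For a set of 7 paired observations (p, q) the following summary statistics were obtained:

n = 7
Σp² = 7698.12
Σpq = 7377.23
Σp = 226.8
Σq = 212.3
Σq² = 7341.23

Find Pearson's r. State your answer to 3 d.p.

0.888

r = (nΣpq − ΣpΣq) / √[(nΣp² − (Σp)²)(nΣq² − (Σq)²)]
Numerator: 7×7377.23 − 226.8×212.3 = 3490.97
Denominator: √[(53886.84 − 51438.24)(51388.61 − 45071.29)] = √[2448.6 × 6317.32] = 3933.0128
r = 3490.97 / 3933.0128 ≈ 0.888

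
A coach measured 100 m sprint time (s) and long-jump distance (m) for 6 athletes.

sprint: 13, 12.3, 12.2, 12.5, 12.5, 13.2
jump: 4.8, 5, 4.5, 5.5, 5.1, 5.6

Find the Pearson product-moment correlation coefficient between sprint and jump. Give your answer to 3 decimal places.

0.498

n = 6, Σx = 75.7, Σy = 30.5, Σx² = 955.87, Σy² = 155.91, Σxy = 385.22
nΣxy − ΣxΣy = 2311.32 − 2308.85 = 2.47
nΣx² − (Σx)² = 5735.22 − 5730.49 = 4.73; nΣy² − (Σy)² = 935.46 − 930.25 = 5.21
r = 2.47 / √(4.73 × 5.21) = 2.47 / 4.9642 ≈ 0.498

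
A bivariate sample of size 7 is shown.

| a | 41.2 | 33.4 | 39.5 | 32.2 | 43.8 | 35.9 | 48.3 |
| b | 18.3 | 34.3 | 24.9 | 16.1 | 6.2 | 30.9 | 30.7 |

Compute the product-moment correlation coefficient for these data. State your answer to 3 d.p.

-0.170

n = 7, Σa = 274.3, Σb = 161.4, Σa² = 10950.23, Σb² = 4326.34, Σab = 6265.23
nΣab − ΣaΣb = 43856.61 − 44272.02 = -415.41
nΣa² − (Σa)² = 76651.61 − 75240.49 = 1411.12; nΣb² − (Σb)² = 30284.38 − 26049.96 = 4234.42
r = -415.41 / √(1411.12 × 4234.42) = -415.41 / 2444.4375 ≈ -0.170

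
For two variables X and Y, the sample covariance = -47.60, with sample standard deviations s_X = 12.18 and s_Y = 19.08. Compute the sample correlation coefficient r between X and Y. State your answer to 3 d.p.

-0.205

r = Cov(X,Y) / (s_X · s_Y) = -47.60 / (12.18 × 19.08)
  = -47.60 / 232.3944 ≈ -0.205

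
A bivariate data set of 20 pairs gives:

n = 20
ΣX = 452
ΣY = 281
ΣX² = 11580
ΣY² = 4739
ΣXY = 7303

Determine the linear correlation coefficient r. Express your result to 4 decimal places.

r = (nΣXY − ΣXΣY) / √[(nΣX² − (ΣX)²)(nΣY² − (ΣY)²)]
Numerator: 20×7303 − 452×281 = 19048
Denominator: √[(231600 − 204304)(94780 − 78961)] = √[27296 × 15819] = 20779.6878
r = 19048 / 20779.6878 ≈ 0.9167

0.9167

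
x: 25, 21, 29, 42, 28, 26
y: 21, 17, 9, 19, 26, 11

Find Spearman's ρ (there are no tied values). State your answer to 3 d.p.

-0.086

Rank x: 2, 1, 5, 6, 4, 3
Rank y: 5, 3, 1, 4, 6, 2
d = rank(x) − rank(y): -3, -2, 4, 2, -2, 1; Σd² = 38
ρ = 1 − 6Σd² / [n(n²−1)] = 1 − 6×38 / (6×35) = 1 − 228/210 ≈ -0.086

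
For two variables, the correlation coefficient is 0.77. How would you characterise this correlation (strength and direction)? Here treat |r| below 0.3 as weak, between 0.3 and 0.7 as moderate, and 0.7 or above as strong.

r = 0.77 > 0 so the relationship is positive.
|r| = 0.77, which falls in the strong range.

strong positive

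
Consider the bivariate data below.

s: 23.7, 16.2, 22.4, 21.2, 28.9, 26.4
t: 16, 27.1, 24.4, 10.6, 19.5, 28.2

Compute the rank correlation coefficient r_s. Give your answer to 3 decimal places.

0.086

Rank s: 4, 1, 3, 2, 6, 5
Rank t: 2, 5, 4, 1, 3, 6
d = rank(s) − rank(t): 2, -4, -1, 1, 3, -1; Σd² = 32
ρ = 1 − 6Σd² / [n(n²−1)] = 1 − 6×32 / (6×35) = 1 − 192/210 ≈ 0.086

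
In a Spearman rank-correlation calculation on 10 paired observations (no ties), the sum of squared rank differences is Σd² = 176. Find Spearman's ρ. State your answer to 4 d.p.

-0.0667

ρ = 1 − 6Σd² / [n(n²−1)] = 1 − 6×176 / (10×99)
  = 1 − 1056/990 = 1 − 1.06667 ≈ -0.0667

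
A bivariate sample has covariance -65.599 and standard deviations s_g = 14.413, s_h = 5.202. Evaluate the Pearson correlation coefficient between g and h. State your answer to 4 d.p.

r = Cov(g,h) / (s_g · s_h) = -65.599 / (14.413 × 5.202)
  = -65.599 / 74.9764 ≈ -0.8749

-0.8749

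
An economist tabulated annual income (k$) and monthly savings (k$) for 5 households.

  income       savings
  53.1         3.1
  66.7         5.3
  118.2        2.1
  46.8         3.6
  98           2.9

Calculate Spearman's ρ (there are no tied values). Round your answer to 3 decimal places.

-0.700

Rank income: 2, 3, 5, 1, 4
Rank savings: 3, 5, 1, 4, 2
d = rank(income) − rank(savings): -1, -2, 4, -3, 2; Σd² = 34
ρ = 1 − 6Σd² / [n(n²−1)] = 1 − 6×34 / (5×24) = 1 − 204/120 ≈ -0.700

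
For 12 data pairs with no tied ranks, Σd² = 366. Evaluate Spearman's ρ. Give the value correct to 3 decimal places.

-0.280

ρ = 1 − 6Σd² / [n(n²−1)] = 1 − 6×366 / (12×143)
  = 1 − 2196/1716 = 1 − 1.2797 ≈ -0.280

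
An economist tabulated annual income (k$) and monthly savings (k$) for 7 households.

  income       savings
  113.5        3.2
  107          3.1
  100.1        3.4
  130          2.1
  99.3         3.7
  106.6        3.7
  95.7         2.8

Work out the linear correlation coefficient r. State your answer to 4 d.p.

n = 7, Σx = 752.2, Σy = 22, Σx² = 81633.8, Σy² = 71.04, Σxy = 2338.03
nΣxy − ΣxΣy = 16366.21 − 16548.4 = -182.19
nΣx² − (Σx)² = 571436.6 − 565804.84 = 5631.76; nΣy² − (Σy)² = 497.28 − 484 = 13.28
r = -182.19 / √(5631.76 × 13.28) = -182.19 / 273.4772 ≈ -0.6662

-0.6662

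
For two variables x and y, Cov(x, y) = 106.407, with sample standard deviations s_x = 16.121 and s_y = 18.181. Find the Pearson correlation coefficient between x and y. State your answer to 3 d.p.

0.363

r = Cov(x,y) / (s_x · s_y) = 106.407 / (16.121 × 18.181)
  = 106.407 / 293.0959 ≈ 0.363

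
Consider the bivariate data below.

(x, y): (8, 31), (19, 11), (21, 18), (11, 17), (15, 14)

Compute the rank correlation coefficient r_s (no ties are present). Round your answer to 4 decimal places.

Rank x: 1, 4, 5, 2, 3
Rank y: 5, 1, 4, 3, 2
d = rank(x) − rank(y): -4, 3, 1, -1, 1; Σd² = 28
ρ = 1 − 6Σd² / [n(n²−1)] = 1 − 6×28 / (5×24) = 1 − 168/120 ≈ -0.4000

-0.4000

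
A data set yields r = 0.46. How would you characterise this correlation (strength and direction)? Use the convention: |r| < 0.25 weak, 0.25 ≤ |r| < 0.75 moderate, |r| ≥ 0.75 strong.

r = 0.46 > 0 so the relationship is positive.
|r| = 0.46, which falls in the moderate range.

moderate positive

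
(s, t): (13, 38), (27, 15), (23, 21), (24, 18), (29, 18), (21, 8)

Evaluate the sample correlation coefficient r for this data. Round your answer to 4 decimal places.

-0.6788

n = 6, Σs = 137, Σt = 118, Σs² = 3285, Σt² = 2822, Σst = 2504
nΣst − ΣsΣt = 15024 − 16166 = -1142
nΣs² − (Σs)² = 19710 − 18769 = 941; nΣt² − (Σt)² = 16932 − 13924 = 3008
r = -1142 / √(941 × 3008) = -1142 / 1682.4173 ≈ -0.6788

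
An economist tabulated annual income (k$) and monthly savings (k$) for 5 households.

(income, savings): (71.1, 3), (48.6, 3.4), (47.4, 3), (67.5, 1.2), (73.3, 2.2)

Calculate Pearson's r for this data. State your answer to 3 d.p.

n = 5, Σx = 307.9, Σy = 12.8, Σx² = 19593.07, Σy² = 35.84, Σxy = 763
nΣxy − ΣxΣy = 3815 − 3941.12 = -126.12
nΣx² − (Σx)² = 97965.35 − 94802.41 = 3162.94; nΣy² − (Σy)² = 179.2 − 163.84 = 15.36
r = -126.12 / √(3162.94 × 15.36) = -126.12 / 220.4150 ≈ -0.572

-0.572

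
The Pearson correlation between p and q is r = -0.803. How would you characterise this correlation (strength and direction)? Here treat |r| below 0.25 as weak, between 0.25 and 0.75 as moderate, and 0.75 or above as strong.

strong negative

r = -0.803 < 0 so the relationship is negative.
|r| = 0.803, which falls in the strong range.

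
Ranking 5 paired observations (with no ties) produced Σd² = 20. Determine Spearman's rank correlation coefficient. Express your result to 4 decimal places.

ρ = 1 − 6Σd² / [n(n²−1)] = 1 − 6×20 / (5×24)
  = 1 − 120/120 = 1 − 1.00000 ≈ 0.0000

0.0000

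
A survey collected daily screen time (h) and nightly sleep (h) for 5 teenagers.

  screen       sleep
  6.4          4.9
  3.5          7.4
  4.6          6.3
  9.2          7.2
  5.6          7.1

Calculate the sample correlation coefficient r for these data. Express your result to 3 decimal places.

-0.062

n = 5, Σx = 29.3, Σy = 32.9, Σx² = 190.37, Σy² = 220.71, Σxy = 192.24
nΣxy − ΣxΣy = 961.2 − 963.97 = -2.77
nΣx² − (Σx)² = 951.85 − 858.49 = 93.36; nΣy² − (Σy)² = 1103.55 − 1082.41 = 21.14
r = -2.77 / √(93.36 × 21.14) = -2.77 / 44.4256 ≈ -0.062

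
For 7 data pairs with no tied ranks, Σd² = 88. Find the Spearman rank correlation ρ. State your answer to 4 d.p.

-0.5714

ρ = 1 − 6Σd² / [n(n²−1)] = 1 − 6×88 / (7×48)
  = 1 − 528/336 = 1 − 1.57143 ≈ -0.5714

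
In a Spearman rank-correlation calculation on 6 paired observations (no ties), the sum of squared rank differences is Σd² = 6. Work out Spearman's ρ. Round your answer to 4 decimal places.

0.8286

ρ = 1 − 6Σd² / [n(n²−1)] = 1 − 6×6 / (6×35)
  = 1 − 36/210 = 1 − 0.17143 ≈ 0.8286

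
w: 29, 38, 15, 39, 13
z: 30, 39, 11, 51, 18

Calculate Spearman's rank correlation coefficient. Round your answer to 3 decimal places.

Rank w: 3, 4, 2, 5, 1
Rank z: 3, 4, 1, 5, 2
d = rank(w) − rank(z): 0, 0, 1, 0, -1; Σd² = 2
ρ = 1 − 6Σd² / [n(n²−1)] = 1 − 6×2 / (5×24) = 1 − 12/120 ≈ 0.900

0.900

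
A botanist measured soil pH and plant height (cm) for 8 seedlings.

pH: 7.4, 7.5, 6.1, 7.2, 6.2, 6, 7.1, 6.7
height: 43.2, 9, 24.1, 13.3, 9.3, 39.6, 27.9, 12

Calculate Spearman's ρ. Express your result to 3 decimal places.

-0.214

Rank pH: 7, 8, 2, 6, 3, 1, 5, 4
Rank height: 8, 1, 5, 4, 2, 7, 6, 3
d = rank(pH) − rank(height): -1, 7, -3, 2, 1, -6, -1, 1; Σd² = 102
ρ = 1 − 6Σd² / [n(n²−1)] = 1 − 6×102 / (8×63) = 1 − 612/504 ≈ -0.214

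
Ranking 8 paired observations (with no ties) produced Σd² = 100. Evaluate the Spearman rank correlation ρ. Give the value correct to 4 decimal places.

-0.1905

ρ = 1 − 6Σd² / [n(n²−1)] = 1 − 6×100 / (8×63)
  = 1 − 600/504 = 1 − 1.19048 ≈ -0.1905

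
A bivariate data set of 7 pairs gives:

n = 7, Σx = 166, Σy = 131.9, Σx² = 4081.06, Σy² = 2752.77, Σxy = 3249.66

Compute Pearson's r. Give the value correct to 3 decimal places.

r = (nΣxy − ΣxΣy) / √[(nΣx² − (Σx)²)(nΣy² − (Σy)²)]
Numerator: 7×3249.66 − 166×131.9 = 852.22
Denominator: √[(28567.42 − 27556)(19269.39 − 17397.61)] = √[1011.42 × 1871.78] = 1375.9200
r = 852.22 / 1375.9200 ≈ 0.619

0.619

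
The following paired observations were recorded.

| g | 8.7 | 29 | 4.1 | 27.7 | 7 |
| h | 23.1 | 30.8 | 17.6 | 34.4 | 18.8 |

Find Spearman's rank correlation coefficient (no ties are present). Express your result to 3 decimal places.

Rank g: 3, 5, 1, 4, 2
Rank h: 3, 4, 1, 5, 2
d = rank(g) − rank(h): 0, 1, 0, -1, 0; Σd² = 2
ρ = 1 − 6Σd² / [n(n²−1)] = 1 − 6×2 / (5×24) = 1 − 12/120 ≈ 0.900

0.900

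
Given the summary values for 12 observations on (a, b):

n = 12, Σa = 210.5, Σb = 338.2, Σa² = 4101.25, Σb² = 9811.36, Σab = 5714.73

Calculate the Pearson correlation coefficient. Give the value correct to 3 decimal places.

-0.644

r = (nΣab − ΣaΣb) / √[(nΣa² − (Σa)²)(nΣb² − (Σb)²)]
Numerator: 12×5714.73 − 210.5×338.2 = -2614.34
Denominator: √[(49215 − 44310.25)(117736.32 − 114379.24)] = √[4904.75 × 3357.08] = 4057.7873
r = -2614.34 / 4057.7873 ≈ -0.644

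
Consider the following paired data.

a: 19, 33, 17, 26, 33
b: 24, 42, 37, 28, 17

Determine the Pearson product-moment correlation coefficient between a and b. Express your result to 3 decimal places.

-0.095

n = 5, Σa = 128, Σb = 148, Σa² = 3504, Σb² = 4782, Σab = 3760
nΣab − ΣaΣb = 18800 − 18944 = -144
nΣa² − (Σa)² = 17520 − 16384 = 1136; nΣb² − (Σb)² = 23910 − 21904 = 2006
r = -144 / √(1136 × 2006) = -144 / 1509.5748 ≈ -0.095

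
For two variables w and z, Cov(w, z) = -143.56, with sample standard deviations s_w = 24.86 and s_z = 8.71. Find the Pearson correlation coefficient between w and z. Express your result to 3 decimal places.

r = Cov(w,z) / (s_w · s_z) = -143.56 / (24.86 × 8.71)
  = -143.56 / 216.5306 ≈ -0.663

-0.663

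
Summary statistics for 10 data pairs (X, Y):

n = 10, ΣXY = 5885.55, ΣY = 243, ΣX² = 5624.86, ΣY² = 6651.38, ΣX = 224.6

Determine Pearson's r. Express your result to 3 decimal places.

0.650

r = (nΣXY − ΣXΣY) / √[(nΣX² − (ΣX)²)(nΣY² − (ΣY)²)]
Numerator: 10×5885.55 − 224.6×243 = 4277.7
Denominator: √[(56248.6 − 50445.16)(66513.8 − 59049)] = √[5803.44 × 7464.8] = 6581.9085
r = 4277.7 / 6581.9085 ≈ 0.650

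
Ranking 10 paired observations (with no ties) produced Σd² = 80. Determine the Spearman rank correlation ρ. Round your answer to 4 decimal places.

ρ = 1 − 6Σd² / [n(n²−1)] = 1 − 6×80 / (10×99)
  = 1 − 480/990 = 1 − 0.48485 ≈ 0.5152

0.5152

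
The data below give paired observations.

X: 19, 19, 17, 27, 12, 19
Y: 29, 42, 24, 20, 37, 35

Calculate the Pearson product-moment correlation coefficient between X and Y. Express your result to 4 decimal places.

-0.5754

n = 6, ΣX = 113, ΣY = 187, ΣX² = 2245, ΣY² = 6175, ΣXY = 3406
nΣXY − ΣXΣY = 20436 − 21131 = -695
nΣX² − (ΣX)² = 13470 − 12769 = 701; nΣY² − (ΣY)² = 37050 − 34969 = 2081
r = -695 / √(701 × 2081) = -695 / 1207.8001 ≈ -0.5754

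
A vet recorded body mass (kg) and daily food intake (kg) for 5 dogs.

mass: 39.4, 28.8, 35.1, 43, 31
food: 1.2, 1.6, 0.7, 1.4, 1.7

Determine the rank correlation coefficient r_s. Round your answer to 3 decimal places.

-0.500

Rank mass: 4, 1, 3, 5, 2
Rank food: 2, 4, 1, 3, 5
d = rank(mass) − rank(food): 2, -3, 2, 2, -3; Σd² = 30
ρ = 1 − 6Σd² / [n(n²−1)] = 1 − 6×30 / (5×24) = 1 − 180/120 ≈ -0.500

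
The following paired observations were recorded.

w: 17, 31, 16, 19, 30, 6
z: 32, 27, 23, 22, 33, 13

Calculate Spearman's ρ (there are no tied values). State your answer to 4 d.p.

0.6000

Rank w: 3, 6, 2, 4, 5, 1
Rank z: 5, 4, 3, 2, 6, 1
d = rank(w) − rank(z): -2, 2, -1, 2, -1, 0; Σd² = 14
ρ = 1 − 6Σd² / [n(n²−1)] = 1 − 6×14 / (6×35) = 1 − 84/210 ≈ 0.6000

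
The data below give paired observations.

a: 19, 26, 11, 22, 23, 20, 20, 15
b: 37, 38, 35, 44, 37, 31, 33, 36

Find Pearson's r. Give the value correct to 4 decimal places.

n = 8, Σa = 156, Σb = 291, Σa² = 3196, Σb² = 10689, Σab = 5715
nΣab − ΣaΣb = 45720 − 45396 = 324
nΣa² − (Σa)² = 25568 − 24336 = 1232; nΣb² − (Σb)² = 85512 − 84681 = 831
r = 324 / √(1232 × 831) = 324 / 1011.8261 ≈ 0.3202

0.3202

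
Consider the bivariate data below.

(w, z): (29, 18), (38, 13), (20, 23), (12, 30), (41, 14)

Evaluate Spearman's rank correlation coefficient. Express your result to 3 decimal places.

Rank w: 3, 4, 2, 1, 5
Rank z: 3, 1, 4, 5, 2
d = rank(w) − rank(z): 0, 3, -2, -4, 3; Σd² = 38
ρ = 1 − 6Σd² / [n(n²−1)] = 1 − 6×38 / (5×24) = 1 − 228/120 ≈ -0.900

-0.900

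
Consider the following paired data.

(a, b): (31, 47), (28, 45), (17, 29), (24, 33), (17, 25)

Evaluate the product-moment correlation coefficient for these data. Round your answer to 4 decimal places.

0.9622

n = 5, Σa = 117, Σb = 179, Σa² = 2899, Σb² = 6789, Σab = 4427
nΣab − ΣaΣb = 22135 − 20943 = 1192
nΣa² − (Σa)² = 14495 − 13689 = 806; nΣb² − (Σb)² = 33945 − 32041 = 1904
r = 1192 / √(806 × 1904) = 1192 / 1238.7994 ≈ 0.9622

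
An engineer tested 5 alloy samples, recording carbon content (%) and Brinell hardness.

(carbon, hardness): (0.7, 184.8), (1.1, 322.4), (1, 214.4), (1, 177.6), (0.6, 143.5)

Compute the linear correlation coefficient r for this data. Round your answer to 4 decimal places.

n = 5, Σx = 4.4, Σy = 1042.7, Σx² = 4.06, Σy² = 236194.17, Σxy = 962.1
nΣxy − ΣxΣy = 4810.5 − 4587.88 = 222.62
nΣx² − (Σx)² = 20.3 − 19.36 = 0.94; nΣy² − (Σy)² = 1180970.85 − 1087223.29 = 93747.56
r = 222.62 / √(0.94 × 93747.56) = 222.62 / 296.8547 ≈ 0.7499

0.7499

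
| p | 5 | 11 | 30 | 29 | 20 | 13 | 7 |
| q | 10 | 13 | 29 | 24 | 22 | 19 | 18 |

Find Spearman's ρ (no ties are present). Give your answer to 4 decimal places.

Rank p: 1, 3, 7, 6, 5, 4, 2
Rank q: 1, 2, 7, 6, 5, 4, 3
d = rank(p) − rank(q): 0, 1, 0, 0, 0, 0, -1; Σd² = 2
ρ = 1 − 6Σd² / [n(n²−1)] = 1 − 6×2 / (7×48) = 1 − 12/336 ≈ 0.9643

0.9643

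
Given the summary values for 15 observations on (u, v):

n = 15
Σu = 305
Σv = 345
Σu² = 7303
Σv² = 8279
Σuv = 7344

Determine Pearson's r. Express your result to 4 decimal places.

0.5345

r = (nΣuv − ΣuΣv) / √[(nΣu² − (Σu)²)(nΣv² − (Σv)²)]
Numerator: 15×7344 − 305×345 = 4935
Denominator: √[(109545 − 93025)(124185 − 119025)] = √[16520 × 5160] = 9232.7244
r = 4935 / 9232.7244 ≈ 0.5345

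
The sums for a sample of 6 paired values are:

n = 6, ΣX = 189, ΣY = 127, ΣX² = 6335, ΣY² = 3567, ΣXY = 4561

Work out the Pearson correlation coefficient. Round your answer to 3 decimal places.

r = (nΣXY − ΣXΣY) / √[(nΣX² − (ΣX)²)(nΣY² − (ΣY)²)]
Numerator: 6×4561 − 189×127 = 3363
Denominator: √[(38010 − 35721)(21402 − 16129)] = √[2289 × 5273] = 3474.1757
r = 3363 / 3474.1757 ≈ 0.968

0.968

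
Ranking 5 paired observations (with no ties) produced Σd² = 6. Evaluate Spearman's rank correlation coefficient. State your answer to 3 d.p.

ρ = 1 − 6Σd² / [n(n²−1)] = 1 − 6×6 / (5×24)
  = 1 − 36/120 = 1 − 0.3000 ≈ 0.700

0.700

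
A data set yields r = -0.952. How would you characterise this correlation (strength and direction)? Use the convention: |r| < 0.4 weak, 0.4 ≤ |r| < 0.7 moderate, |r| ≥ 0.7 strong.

r = -0.952 < 0 so the relationship is negative.
|r| = 0.952, which falls in the strong range.

strong negative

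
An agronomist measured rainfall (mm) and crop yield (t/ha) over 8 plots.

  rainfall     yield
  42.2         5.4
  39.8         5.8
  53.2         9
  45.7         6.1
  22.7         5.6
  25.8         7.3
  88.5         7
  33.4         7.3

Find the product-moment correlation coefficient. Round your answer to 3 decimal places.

n = 8, Σx = 351.3, Σy = 53.5, Σx² = 18412.35, Σy² = 367.95, Σxy = 2395.07
nΣxy − ΣxΣy = 19160.56 − 18794.55 = 366.01
nΣx² − (Σx)² = 147298.8 − 123411.69 = 23887.11; nΣy² − (Σy)² = 2943.6 − 2862.25 = 81.35
r = 366.01 / √(23887.11 × 81.35) = 366.01 / 1393.9930 ≈ 0.263

0.263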